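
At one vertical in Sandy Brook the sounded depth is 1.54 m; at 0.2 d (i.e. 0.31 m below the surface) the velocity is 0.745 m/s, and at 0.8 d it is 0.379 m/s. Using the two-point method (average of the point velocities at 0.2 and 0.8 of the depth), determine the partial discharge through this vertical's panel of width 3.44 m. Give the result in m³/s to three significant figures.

2.98 m³/s

v̄ = (0.745 + 0.379) / 2 = 0.5620 m/s
q = v̄ × d × w = 0.5620 × 1.54 × 3.44 = 2.977 m³/s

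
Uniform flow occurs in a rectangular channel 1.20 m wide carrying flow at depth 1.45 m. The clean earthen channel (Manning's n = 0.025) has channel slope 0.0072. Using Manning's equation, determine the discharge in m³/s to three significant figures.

A = b·y = 1.20 × 1.45 = 1.740 m²
P = b + 2y = 1.20 + 2×1.45 = 4.100 m
R = A/P = 1.740/4.100 = 0.4244 m
Q = (1/n)·A·R^(2/3)·S^(1/2) = (1/0.025) × 1.740 × 0.4244^(2/3) × 0.0072^(1/2) = 3.335 m³/s

3.34 m³/s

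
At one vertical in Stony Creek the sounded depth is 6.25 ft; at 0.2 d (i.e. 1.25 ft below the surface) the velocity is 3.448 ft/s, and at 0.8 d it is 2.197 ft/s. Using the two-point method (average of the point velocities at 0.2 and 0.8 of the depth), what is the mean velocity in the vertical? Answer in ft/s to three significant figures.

v̄ = (3.448 + 2.197) / 2 = 2.823 ft/s

2.82 ft/s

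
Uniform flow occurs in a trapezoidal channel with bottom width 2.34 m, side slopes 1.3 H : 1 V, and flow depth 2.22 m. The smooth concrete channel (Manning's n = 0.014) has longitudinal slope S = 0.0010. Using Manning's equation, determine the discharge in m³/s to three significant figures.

A = (b + z·y)·y = (2.34 + 1.3×2.22)×2.22 = 11.60 m²
P = b + 2y√(1+z²) = 2.34 + 2×2.22×√(1+1.3²) = 9.622 m
R = A/P = 11.60/9.622 = 1.206 m
Q = (1/n)·A·R^(2/3)·S^(1/2) = (1/0.014) × 11.60 × 1.206^(2/3) × 0.0010^(1/2) = 29.69 m³/s

29.7 m³/s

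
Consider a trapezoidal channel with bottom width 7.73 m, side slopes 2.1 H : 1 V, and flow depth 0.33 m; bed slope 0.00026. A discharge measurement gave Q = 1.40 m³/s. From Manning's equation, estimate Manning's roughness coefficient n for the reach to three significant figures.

0.0143

A = (b + z·y)·y = (7.73 + 2.1×0.33)×0.33 = 2.780 m²
P = b + 2y√(1+z²) = 7.73 + 2×0.33×√(1+2.1²) = 9.265 m
R = A/P = 2.780/9.265 = 0.3000 m
n = (1/Q)·A·R^(2/3)·S^(1/2) = (1/1.40) × 2.780 × 0.4481 × 0.01612 = 0.01435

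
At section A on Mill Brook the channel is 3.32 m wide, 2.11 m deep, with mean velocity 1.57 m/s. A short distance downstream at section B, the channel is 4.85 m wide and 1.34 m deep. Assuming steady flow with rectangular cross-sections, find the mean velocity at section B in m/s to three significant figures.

1.69 m/s

Q = A₁V₁ = (3.32×2.11) × 1.57 = 11.00 m³/s
A₂ = 4.85 × 1.34 = 6.499 m²
V₂ = Q/A₂ = 11.00/6.499 = 1.692 m/s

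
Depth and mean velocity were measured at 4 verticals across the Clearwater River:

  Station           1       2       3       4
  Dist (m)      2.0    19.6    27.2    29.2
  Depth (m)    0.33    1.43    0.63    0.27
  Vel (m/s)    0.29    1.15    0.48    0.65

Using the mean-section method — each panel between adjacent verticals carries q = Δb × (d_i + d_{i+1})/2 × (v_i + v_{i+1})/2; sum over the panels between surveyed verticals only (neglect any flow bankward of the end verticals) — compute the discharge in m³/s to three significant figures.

Panel 1-2: Δb = 17.6 m, d̄ = (0.33+1.43)/2 = 0.88, v̄ = (0.29+1.15)/2 = 0.72 → q = 17.6×0.88×0.72 = 11.15 m³/s
Panel 2-3: Δb = 7.6 m, d̄ = (1.43+0.63)/2 = 1.03, v̄ = (1.15+0.48)/2 = 0.815 → q = 7.6×1.03×0.815 = 6.380 m³/s
Panel 3-4: Δb = 2 m, d̄ = (0.63+0.27)/2 = 0.45, v̄ = (0.48+0.65)/2 = 0.565 → q = 2×0.45×0.565 = 0.5085 m³/s
Q = Σ q = 18.04 m³/s

18.0 m³/s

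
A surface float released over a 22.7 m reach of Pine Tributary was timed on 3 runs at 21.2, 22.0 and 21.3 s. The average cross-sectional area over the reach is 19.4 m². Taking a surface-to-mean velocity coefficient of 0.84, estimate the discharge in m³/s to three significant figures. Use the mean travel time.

t̄ = (21.2 + 22.0 + 21.3) / 3 = 21.5 s
v_surface = L / t̄ = 22.7 / 21.5 = 1.056 m/s
v_mean = 0.84 × 1.056 = 0.8869 m/s
Q = A × v_mean = 19.4 × 0.8869 = 17.21 m³/s

17.2 m³/s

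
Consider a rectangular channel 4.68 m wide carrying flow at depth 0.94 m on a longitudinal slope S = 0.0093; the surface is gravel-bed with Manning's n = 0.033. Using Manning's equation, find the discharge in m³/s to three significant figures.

A = b·y = 4.68 × 0.94 = 4.399 m²
P = b + 2y = 4.68 + 2×0.94 = 6.560 m
R = A/P = 4.399/6.560 = 0.6706 m
Q = (1/n)·A·R^(2/3)·S^(1/2) = (1/0.033) × 4.399 × 0.6706^(2/3) × 0.0093^(1/2) = 9.850 m³/s

9.85 m³/s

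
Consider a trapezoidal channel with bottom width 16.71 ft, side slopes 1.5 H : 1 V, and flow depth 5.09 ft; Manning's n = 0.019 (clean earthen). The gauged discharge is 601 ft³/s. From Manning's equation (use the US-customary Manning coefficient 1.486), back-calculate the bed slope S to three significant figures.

A = (b + z·y)·y = (16.71 + 1.5×5.09)×5.09 = 123.9 ft²
P = b + 2y√(1+z²) = 16.71 + 2×5.09×√(1+1.5²) = 35.06 ft
R = A/P = 123.9/35.06 = 3.534 ft
S = (Q·n / (1.486·A·R^(2/3)))² = (601×0.019 / (1.486×123.9×2.320))² = 0.0007144

0.000714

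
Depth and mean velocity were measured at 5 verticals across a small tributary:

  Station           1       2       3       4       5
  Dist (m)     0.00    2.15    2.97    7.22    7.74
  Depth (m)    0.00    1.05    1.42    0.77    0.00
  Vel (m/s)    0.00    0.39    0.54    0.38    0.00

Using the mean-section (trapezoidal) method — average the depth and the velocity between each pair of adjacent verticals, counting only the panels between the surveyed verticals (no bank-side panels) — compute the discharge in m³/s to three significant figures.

Panel 1-2: Δb = 2.15 m, d̄ = (0.00+1.05)/2 = 0.525, v̄ = (0.00+0.39)/2 = 0.195 → q = 2.15×0.525×0.195 = 0.2201 m³/s
Panel 2-3: Δb = 0.82 m, d̄ = (1.05+1.42)/2 = 1.235, v̄ = (0.39+0.54)/2 = 0.465 → q = 0.82×1.235×0.465 = 0.4709 m³/s
Panel 3-4: Δb = 4.25 m, d̄ = (1.42+0.77)/2 = 1.095, v̄ = (0.54+0.38)/2 = 0.46 → q = 4.25×1.095×0.46 = 2.141 m³/s
Panel 4-5: Δb = 0.52 m, d̄ = (0.77+0.00)/2 = 0.385, v̄ = (0.38+0.00)/2 = 0.19 → q = 0.52×0.385×0.19 = 0.03804 m³/s
Q = Σ q = 2.870 m³/s

2.87 m³/s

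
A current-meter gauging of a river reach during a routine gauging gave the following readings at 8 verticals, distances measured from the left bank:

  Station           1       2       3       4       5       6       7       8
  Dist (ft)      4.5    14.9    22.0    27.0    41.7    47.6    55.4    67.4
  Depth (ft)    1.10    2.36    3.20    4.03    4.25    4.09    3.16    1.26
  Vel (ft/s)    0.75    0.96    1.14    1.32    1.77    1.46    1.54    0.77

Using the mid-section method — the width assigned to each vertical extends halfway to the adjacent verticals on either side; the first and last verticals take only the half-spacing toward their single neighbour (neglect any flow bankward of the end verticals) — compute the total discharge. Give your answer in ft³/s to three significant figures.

271 ft³/s

w_1 = (14.9 − 4.5)/2 = 5.2 ft; q_1 = 0.75 × 1.10 × 5.2 = 4.290 ft³/s
w_2 = (22.0 − 4.5)/2 = 8.75 ft; q_2 = 0.96 × 2.36 × 8.75 = 19.82 ft³/s
w_3 = (27.0 − 14.9)/2 = 6.05 ft; q_3 = 1.14 × 3.20 × 6.05 = 22.07 ft³/s
w_4 = (41.7 − 22.0)/2 = 9.85 ft; q_4 = 1.32 × 4.03 × 9.85 = 52.40 ft³/s
w_5 = (47.6 − 27.0)/2 = 10.3 ft; q_5 = 1.77 × 4.25 × 10.3 = 77.48 ft³/s
w_6 = (55.4 − 41.7)/2 = 6.85 ft; q_6 = 1.46 × 4.09 × 6.85 = 40.90 ft³/s
w_7 = (67.4 − 47.6)/2 = 9.9 ft; q_7 = 1.54 × 3.16 × 9.9 = 48.18 ft³/s
w_8 = (67.4 − 55.4)/2 = 6 ft; q_8 = 0.77 × 1.26 × 6 = 5.821 ft³/s
Q = Σ qᵢ = 271.0 ft³/s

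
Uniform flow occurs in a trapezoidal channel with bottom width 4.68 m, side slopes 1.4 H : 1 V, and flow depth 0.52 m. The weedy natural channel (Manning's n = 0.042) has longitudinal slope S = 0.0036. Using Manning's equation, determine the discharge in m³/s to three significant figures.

2.31 m³/s

A = (b + z·y)·y = (4.68 + 1.4×0.52)×0.52 = 2.812 m²
P = b + 2y√(1+z²) = 4.68 + 2×0.52×√(1+1.4²) = 6.469 m
R = A/P = 2.812/6.469 = 0.4347 m
Q = (1/n)·A·R^(2/3)·S^(1/2) = (1/0.042) × 2.812 × 0.4347^(2/3) × 0.0036^(1/2) = 2.305 m³/s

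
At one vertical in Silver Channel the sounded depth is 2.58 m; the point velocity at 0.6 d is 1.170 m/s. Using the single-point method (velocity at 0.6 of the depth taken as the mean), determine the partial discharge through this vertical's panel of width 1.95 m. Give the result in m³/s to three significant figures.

5.89 m³/s

v̄ = v₀.₆ = 1.170 m/s
q = v̄ × d × w = 1.170 × 2.58 × 1.95 = 5.886 m³/s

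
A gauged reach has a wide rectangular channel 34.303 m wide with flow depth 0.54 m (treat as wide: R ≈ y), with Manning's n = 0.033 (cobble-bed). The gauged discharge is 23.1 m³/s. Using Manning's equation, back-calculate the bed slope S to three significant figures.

0.00385

A = b·y = 34.303 × 0.54 = 18.52 m²
Wide channel: R ≈ y = 0.54 m
S = (Q·n / (1·A·R^(2/3)))² = (23.1×0.033 / (1×18.52×0.6631))² = 0.003851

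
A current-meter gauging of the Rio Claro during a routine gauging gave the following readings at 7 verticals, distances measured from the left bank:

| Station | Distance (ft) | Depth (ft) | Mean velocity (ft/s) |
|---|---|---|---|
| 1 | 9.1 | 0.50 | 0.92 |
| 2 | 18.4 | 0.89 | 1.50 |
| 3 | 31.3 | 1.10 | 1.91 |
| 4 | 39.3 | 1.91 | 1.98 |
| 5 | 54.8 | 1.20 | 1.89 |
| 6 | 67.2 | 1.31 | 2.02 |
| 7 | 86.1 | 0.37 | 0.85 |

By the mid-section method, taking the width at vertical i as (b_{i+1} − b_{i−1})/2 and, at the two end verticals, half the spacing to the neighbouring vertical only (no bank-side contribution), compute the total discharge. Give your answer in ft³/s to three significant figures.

w_1 = (18.4 − 9.1)/2 = 4.65 ft; q_1 = 0.92 × 0.50 × 4.65 = 2.139 ft³/s
w_2 = (31.3 − 9.1)/2 = 11.1 ft; q_2 = 1.50 × 0.89 × 11.1 = 14.82 ft³/s
w_3 = (39.3 − 18.4)/2 = 10.45 ft; q_3 = 1.91 × 1.10 × 10.45 = 21.96 ft³/s
w_4 = (54.8 − 31.3)/2 = 11.75 ft; q_4 = 1.98 × 1.91 × 11.75 = 44.44 ft³/s
w_5 = (67.2 − 39.3)/2 = 13.95 ft; q_5 = 1.89 × 1.20 × 13.95 = 31.64 ft³/s
w_6 = (86.1 − 54.8)/2 = 15.65 ft; q_6 = 2.02 × 1.31 × 15.65 = 41.41 ft³/s
w_7 = (86.1 − 67.2)/2 = 9.45 ft; q_7 = 0.85 × 0.37 × 9.45 = 2.972 ft³/s
Q = Σ qᵢ = 159.4 ft³/s

159 ft³/s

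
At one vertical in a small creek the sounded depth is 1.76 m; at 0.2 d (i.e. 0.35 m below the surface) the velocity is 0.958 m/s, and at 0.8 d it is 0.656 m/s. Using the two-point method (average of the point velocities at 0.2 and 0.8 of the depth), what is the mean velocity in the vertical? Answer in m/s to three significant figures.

v̄ = (0.958 + 0.656) / 2 = 0.8070 m/s

0.807 m/s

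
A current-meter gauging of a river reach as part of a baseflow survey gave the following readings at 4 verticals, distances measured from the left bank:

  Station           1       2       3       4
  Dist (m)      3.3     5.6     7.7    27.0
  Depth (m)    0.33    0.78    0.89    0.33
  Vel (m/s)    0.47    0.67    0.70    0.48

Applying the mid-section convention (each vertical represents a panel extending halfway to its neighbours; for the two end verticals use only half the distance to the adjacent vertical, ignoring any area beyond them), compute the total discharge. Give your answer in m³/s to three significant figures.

9.52 m³/s

w_1 = (5.6 − 3.3)/2 = 1.15 m; q_1 = 0.47 × 0.33 × 1.15 = 0.1784 m³/s
w_2 = (7.7 − 3.3)/2 = 2.2 m; q_2 = 0.67 × 0.78 × 2.2 = 1.150 m³/s
w_3 = (27.0 − 5.6)/2 = 10.7 m; q_3 = 0.70 × 0.89 × 10.7 = 6.666 m³/s
w_4 = (27.0 − 7.7)/2 = 9.65 m; q_4 = 0.48 × 0.33 × 9.65 = 1.529 m³/s
Q = Σ qᵢ = 9.523 m³/s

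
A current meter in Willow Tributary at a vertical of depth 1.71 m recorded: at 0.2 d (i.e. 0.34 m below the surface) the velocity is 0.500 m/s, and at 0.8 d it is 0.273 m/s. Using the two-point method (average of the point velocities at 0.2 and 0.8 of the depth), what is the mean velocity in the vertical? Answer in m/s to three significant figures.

0.387 m/s

v̄ = (0.500 + 0.273) / 2 = 0.3865 m/s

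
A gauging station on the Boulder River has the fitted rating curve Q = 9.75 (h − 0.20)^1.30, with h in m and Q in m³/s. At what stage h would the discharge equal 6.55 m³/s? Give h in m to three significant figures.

0.936 m

h − h₀ = (Q/C)^(1/b) = (6.55/9.75)^(1/1.30) = 0.7364 m
h = 0.20 + 0.7364 = 0.9364 m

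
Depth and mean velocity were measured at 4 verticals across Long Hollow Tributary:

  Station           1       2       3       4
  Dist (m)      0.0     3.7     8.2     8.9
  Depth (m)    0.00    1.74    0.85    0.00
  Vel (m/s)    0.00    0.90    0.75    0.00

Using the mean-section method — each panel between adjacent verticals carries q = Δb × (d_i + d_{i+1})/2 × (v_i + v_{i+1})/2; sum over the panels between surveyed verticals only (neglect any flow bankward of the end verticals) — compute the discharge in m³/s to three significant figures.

6.37 m³/s

Panel 1-2: Δb = 3.7 m, d̄ = (0.00+1.74)/2 = 0.87, v̄ = (0.00+0.90)/2 = 0.45 → q = 3.7×0.87×0.45 = 1.449 m³/s
Panel 2-3: Δb = 4.5 m, d̄ = (1.74+0.85)/2 = 1.295, v̄ = (0.90+0.75)/2 = 0.825 → q = 4.5×1.295×0.825 = 4.808 m³/s
Panel 3-4: Δb = 0.7 m, d̄ = (0.85+0.00)/2 = 0.425, v̄ = (0.75+0.00)/2 = 0.375 → q = 0.7×0.425×0.375 = 0.1116 m³/s
Q = Σ q = 6.368 m³/s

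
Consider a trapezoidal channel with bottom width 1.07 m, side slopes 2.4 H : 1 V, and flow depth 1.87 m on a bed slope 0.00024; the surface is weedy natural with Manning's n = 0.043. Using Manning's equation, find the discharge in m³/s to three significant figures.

3.65 m³/s

A = (b + z·y)·y = (1.07 + 2.4×1.87)×1.87 = 10.39 m²
P = b + 2y√(1+z²) = 1.07 + 2×1.87×√(1+2.4²) = 10.79 m
R = A/P = 10.39/10.79 = 0.9629 m
Q = (1/n)·A·R^(2/3)·S^(1/2) = (1/0.043) × 10.39 × 0.9629^(2/3) × 0.00024^(1/2) = 3.651 m³/s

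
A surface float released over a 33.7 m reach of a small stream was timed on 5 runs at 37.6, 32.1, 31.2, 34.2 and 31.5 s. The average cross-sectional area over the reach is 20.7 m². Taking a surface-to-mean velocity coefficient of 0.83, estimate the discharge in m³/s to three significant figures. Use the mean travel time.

t̄ = (37.6 + 32.1 + 31.2 + 34.2 + 31.5) / 5 = 33.32 s
v_surface = L / t̄ = 33.7 / 33.32 = 1.011 m/s
v_mean = 0.83 × 1.011 = 0.8395 m/s
Q = A × v_mean = 20.7 × 0.8395 = 17.38 m³/s

17.4 m³/s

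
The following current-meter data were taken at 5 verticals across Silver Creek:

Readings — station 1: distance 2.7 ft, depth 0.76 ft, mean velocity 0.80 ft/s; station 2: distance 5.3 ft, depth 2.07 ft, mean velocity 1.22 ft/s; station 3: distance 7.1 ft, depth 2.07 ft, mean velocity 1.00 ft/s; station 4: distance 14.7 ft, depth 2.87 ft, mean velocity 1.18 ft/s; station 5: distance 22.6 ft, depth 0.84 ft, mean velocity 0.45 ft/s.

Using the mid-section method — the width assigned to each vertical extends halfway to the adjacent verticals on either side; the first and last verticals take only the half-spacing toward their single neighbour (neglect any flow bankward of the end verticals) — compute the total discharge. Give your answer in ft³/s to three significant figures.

43.8 ft³/s

w_1 = (5.3 − 2.7)/2 = 1.3 ft; q_1 = 0.80 × 0.76 × 1.3 = 0.7904 ft³/s
w_2 = (7.1 − 2.7)/2 = 2.2 ft; q_2 = 1.22 × 2.07 × 2.2 = 5.556 ft³/s
w_3 = (14.7 − 5.3)/2 = 4.7 ft; q_3 = 1.00 × 2.07 × 4.7 = 9.729 ft³/s
w_4 = (22.6 − 7.1)/2 = 7.75 ft; q_4 = 1.18 × 2.87 × 7.75 = 26.25 ft³/s
w_5 = (22.6 − 14.7)/2 = 3.95 ft; q_5 = 0.45 × 0.84 × 3.95 = 1.493 ft³/s
Q = Σ qᵢ = 43.81 ft³/s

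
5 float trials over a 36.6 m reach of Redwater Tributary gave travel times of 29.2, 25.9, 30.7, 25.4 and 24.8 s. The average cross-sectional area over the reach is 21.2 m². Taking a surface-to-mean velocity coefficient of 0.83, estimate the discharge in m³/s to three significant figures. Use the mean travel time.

t̄ = (29.2 + 25.9 + 30.7 + 25.4 + 24.8) / 5 = 27.2 s
v_surface = L / t̄ = 36.6 / 27.2 = 1.346 m/s
v_mean = 0.83 × 1.346 = 1.117 m/s
Q = A × v_mean = 21.2 × 1.117 = 23.68 m³/s

23.7 m³/s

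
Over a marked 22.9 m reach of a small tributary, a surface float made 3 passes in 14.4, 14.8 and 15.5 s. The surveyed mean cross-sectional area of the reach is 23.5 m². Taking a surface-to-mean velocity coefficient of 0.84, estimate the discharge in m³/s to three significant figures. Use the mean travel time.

30.3 m³/s

t̄ = (14.4 + 14.8 + 15.5) / 3 = 14.9 s
v_surface = L / t̄ = 22.9 / 14.9 = 1.537 m/s
v_mean = 0.84 × 1.537 = 1.291 m/s
Q = A × v_mean = 23.5 × 1.291 = 30.34 m³/s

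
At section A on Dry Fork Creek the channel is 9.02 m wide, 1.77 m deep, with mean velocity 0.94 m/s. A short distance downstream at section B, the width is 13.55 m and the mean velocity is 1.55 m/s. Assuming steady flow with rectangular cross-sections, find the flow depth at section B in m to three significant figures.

0.715 m

Q = A₁V₁ = (9.02×1.77) × 0.94 = 15.01 m³/s
d₂ = Q/(b₂ V₂) = 15.01/(13.55×1.55) = 0.7146 m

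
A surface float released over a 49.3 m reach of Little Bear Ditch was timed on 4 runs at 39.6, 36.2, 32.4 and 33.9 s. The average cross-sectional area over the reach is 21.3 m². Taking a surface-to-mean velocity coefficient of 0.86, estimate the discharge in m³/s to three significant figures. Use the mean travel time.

25.4 m³/s

t̄ = (39.6 + 36.2 + 32.4 + 33.9) / 4 = 35.525 s
v_surface = L / t̄ = 49.3 / 35.525 = 1.388 m/s
v_mean = 0.86 × 1.388 = 1.193 m/s
Q = A × v_mean = 21.3 × 1.193 = 25.42 m³/s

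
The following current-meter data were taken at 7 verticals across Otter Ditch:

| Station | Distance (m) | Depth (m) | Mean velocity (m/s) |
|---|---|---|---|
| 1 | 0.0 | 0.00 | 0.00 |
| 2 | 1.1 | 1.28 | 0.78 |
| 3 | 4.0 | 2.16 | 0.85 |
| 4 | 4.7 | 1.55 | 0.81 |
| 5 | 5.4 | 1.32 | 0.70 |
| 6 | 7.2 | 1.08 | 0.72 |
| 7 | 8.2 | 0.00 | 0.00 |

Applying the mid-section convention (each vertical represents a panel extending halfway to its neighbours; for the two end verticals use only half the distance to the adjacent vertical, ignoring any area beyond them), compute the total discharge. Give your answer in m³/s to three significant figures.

w_2 = (4.0 − 0.0)/2 = 2 m; q_2 = 0.78 × 1.28 × 2 = 1.997 m³/s
w_3 = (4.7 − 1.1)/2 = 1.8 m; q_3 = 0.85 × 2.16 × 1.8 = 3.305 m³/s
w_4 = (5.4 − 4.0)/2 = 0.7 m; q_4 = 0.81 × 1.55 × 0.7 = 0.8789 m³/s
w_5 = (7.2 − 4.7)/2 = 1.25 m; q_5 = 0.70 × 1.32 × 1.25 = 1.155 m³/s
w_6 = (8.2 − 5.4)/2 = 1.4 m; q_6 = 0.72 × 1.08 × 1.4 = 1.089 m³/s
Stations 1, 7 contribute zero (depth or velocity is 0).
Q = Σ qᵢ = 8.424 m³/s

8.42 m³/s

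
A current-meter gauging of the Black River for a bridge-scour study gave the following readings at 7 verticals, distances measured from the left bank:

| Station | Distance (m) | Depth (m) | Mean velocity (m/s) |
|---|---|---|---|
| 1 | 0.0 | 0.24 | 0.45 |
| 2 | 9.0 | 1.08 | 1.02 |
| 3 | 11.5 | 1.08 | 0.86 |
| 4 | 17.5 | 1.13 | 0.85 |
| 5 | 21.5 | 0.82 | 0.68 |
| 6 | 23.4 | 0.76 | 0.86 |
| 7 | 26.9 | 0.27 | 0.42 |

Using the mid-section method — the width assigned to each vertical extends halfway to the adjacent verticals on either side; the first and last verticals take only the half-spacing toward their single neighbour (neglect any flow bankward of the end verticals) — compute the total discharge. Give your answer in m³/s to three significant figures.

19.2 m³/s

w_1 = (9.0 − 0.0)/2 = 4.5 m; q_1 = 0.45 × 0.24 × 4.5 = 0.4860 m³/s
w_2 = (11.5 − 0.0)/2 = 5.75 m; q_2 = 1.02 × 1.08 × 5.75 = 6.334 m³/s
w_3 = (17.5 − 9.0)/2 = 4.25 m; q_3 = 0.86 × 1.08 × 4.25 = 3.947 m³/s
w_4 = (21.5 − 11.5)/2 = 5 m; q_4 = 0.85 × 1.13 × 5 = 4.803 m³/s
w_5 = (23.4 − 17.5)/2 = 2.95 m; q_5 = 0.68 × 0.82 × 2.95 = 1.645 m³/s
w_6 = (26.9 − 21.5)/2 = 2.7 m; q_6 = 0.86 × 0.76 × 2.7 = 1.765 m³/s
w_7 = (26.9 − 23.4)/2 = 1.75 m; q_7 = 0.42 × 0.27 × 1.75 = 0.1985 m³/s
Q = Σ qᵢ = 19.18 m³/s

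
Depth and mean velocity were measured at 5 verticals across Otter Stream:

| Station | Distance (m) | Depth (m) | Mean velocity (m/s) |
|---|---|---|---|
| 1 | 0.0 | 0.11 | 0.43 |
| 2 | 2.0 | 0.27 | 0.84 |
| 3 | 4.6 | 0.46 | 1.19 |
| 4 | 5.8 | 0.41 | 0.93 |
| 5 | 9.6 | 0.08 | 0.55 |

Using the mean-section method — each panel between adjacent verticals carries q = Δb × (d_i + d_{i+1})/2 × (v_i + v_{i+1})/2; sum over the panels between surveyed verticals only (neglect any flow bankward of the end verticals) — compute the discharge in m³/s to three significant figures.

2.45 m³/s

Panel 1-2: Δb = 2 m, d̄ = (0.11+0.27)/2 = 0.19, v̄ = (0.43+0.84)/2 = 0.635 → q = 2×0.19×0.635 = 0.2413 m³/s
Panel 2-3: Δb = 2.6 m, d̄ = (0.27+0.46)/2 = 0.365, v̄ = (0.84+1.19)/2 = 1.015 → q = 2.6×0.365×1.015 = 0.9632 m³/s
Panel 3-4: Δb = 1.2 m, d̄ = (0.46+0.41)/2 = 0.435, v̄ = (1.19+0.93)/2 = 1.06 → q = 1.2×0.435×1.06 = 0.5533 m³/s
Panel 4-5: Δb = 3.8 m, d̄ = (0.41+0.08)/2 = 0.245, v̄ = (0.93+0.55)/2 = 0.74 → q = 3.8×0.245×0.74 = 0.6889 m³/s
Q = Σ q = 2.447 m³/s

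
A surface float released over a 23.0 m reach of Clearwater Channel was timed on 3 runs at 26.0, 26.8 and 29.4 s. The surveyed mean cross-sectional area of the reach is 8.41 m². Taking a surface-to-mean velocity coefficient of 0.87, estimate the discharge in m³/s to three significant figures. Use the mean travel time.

6.14 m³/s

t̄ = (26.0 + 26.8 + 29.4) / 3 = 27.4 s
v_surface = L / t̄ = 23.0 / 27.4 = 0.8394 m/s
v_mean = 0.87 × 0.8394 = 0.7303 m/s
Q = A × v_mean = 8.41 × 0.7303 = 6.142 m³/s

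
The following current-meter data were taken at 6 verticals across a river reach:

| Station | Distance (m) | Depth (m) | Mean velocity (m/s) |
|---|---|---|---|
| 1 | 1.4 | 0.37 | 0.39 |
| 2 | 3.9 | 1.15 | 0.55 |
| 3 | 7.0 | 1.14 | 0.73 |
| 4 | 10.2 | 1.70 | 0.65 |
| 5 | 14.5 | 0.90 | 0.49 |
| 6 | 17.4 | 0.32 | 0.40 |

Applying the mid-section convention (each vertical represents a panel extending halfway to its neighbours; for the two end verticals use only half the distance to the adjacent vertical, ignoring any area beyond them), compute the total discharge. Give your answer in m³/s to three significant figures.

10.5 m³/s

w_1 = (3.9 − 1.4)/2 = 1.25 m; q_1 = 0.39 × 0.37 × 1.25 = 0.1804 m³/s
w_2 = (7.0 − 1.4)/2 = 2.8 m; q_2 = 0.55 × 1.15 × 2.8 = 1.771 m³/s
w_3 = (10.2 − 3.9)/2 = 3.15 m; q_3 = 0.73 × 1.14 × 3.15 = 2.621 m³/s
w_4 = (14.5 − 7.0)/2 = 3.75 m; q_4 = 0.65 × 1.70 × 3.75 = 4.144 m³/s
w_5 = (17.4 − 10.2)/2 = 3.6 m; q_5 = 0.49 × 0.90 × 3.6 = 1.588 m³/s
w_6 = (17.4 − 14.5)/2 = 1.45 m; q_6 = 0.40 × 0.32 × 1.45 = 0.1856 m³/s
Q = Σ qᵢ = 10.49 m³/s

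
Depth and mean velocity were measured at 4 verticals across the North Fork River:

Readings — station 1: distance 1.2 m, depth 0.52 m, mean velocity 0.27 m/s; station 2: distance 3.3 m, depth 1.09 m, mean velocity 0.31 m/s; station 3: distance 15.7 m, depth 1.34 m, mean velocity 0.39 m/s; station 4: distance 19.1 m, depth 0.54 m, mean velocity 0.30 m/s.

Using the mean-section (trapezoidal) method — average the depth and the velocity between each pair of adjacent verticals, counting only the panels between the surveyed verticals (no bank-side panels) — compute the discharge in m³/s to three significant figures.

Panel 1-2: Δb = 2.1 m, d̄ = (0.52+1.09)/2 = 0.805, v̄ = (0.27+0.31)/2 = 0.29 → q = 2.1×0.805×0.29 = 0.4902 m³/s
Panel 2-3: Δb = 12.4 m, d̄ = (1.09+1.34)/2 = 1.215, v̄ = (0.31+0.39)/2 = 0.35 → q = 12.4×1.215×0.35 = 5.273 m³/s
Panel 3-4: Δb = 3.4 m, d̄ = (1.34+0.54)/2 = 0.94, v̄ = (0.39+0.30)/2 = 0.345 → q = 3.4×0.94×0.345 = 1.103 m³/s
Q = Σ q = 6.866 m³/s

6.87 m³/s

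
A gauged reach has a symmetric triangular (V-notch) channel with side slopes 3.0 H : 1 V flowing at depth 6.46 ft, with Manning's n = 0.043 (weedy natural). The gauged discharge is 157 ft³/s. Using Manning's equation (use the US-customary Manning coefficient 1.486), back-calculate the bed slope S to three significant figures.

A = z·y² = 3.0×6.46² = 125.2 ft²
P = 2y√(1+z²) = 2×6.46×√(1+3.0²) = 40.86 ft
R = A/P = 125.2/40.86 = 3.064 ft
S = (Q·n / (1.486·A·R^(2/3)))² = (157×0.043 / (1.486×125.2×2.110))² = 0.0002959

0.000296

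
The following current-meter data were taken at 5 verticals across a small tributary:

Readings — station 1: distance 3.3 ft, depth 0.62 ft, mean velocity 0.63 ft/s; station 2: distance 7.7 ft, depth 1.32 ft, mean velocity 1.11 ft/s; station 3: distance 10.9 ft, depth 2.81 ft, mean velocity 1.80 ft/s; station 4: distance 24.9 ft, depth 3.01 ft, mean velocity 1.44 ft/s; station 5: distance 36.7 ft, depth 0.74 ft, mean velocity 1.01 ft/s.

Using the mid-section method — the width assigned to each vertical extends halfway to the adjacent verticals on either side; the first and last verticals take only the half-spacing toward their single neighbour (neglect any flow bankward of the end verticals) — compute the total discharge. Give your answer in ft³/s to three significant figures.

w_1 = (7.7 − 3.3)/2 = 2.2 ft; q_1 = 0.63 × 0.62 × 2.2 = 0.8593 ft³/s
w_2 = (10.9 − 3.3)/2 = 3.8 ft; q_2 = 1.11 × 1.32 × 3.8 = 5.568 ft³/s
w_3 = (24.9 − 7.7)/2 = 8.6 ft; q_3 = 1.80 × 2.81 × 8.6 = 43.50 ft³/s
w_4 = (36.7 − 10.9)/2 = 12.9 ft; q_4 = 1.44 × 3.01 × 12.9 = 55.91 ft³/s
w_5 = (36.7 − 24.9)/2 = 5.9 ft; q_5 = 1.01 × 0.74 × 5.9 = 4.410 ft³/s
Q = Σ qᵢ = 110.2 ft³/s

110 ft³/s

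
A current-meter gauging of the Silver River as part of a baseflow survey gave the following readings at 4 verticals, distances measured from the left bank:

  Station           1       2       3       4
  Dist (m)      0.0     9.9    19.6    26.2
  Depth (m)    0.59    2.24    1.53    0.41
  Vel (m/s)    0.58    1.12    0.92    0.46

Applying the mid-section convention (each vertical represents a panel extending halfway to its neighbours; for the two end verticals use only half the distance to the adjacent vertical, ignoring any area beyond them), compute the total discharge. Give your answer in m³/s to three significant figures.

38.4 m³/s

w_1 = (9.9 − 0.0)/2 = 4.95 m; q_1 = 0.58 × 0.59 × 4.95 = 1.694 m³/s
w_2 = (19.6 − 0.0)/2 = 9.8 m; q_2 = 1.12 × 2.24 × 9.8 = 24.59 m³/s
w_3 = (26.2 − 9.9)/2 = 8.15 m; q_3 = 0.92 × 1.53 × 8.15 = 11.47 m³/s
w_4 = (26.2 − 19.6)/2 = 3.3 m; q_4 = 0.46 × 0.41 × 3.3 = 0.6224 m³/s
Q = Σ qᵢ = 38.37 m³/s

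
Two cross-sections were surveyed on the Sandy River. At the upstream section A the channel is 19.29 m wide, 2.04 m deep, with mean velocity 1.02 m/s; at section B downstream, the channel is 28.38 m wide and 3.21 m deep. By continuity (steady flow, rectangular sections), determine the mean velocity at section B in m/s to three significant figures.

Q = A₁V₁ = (19.29×2.04) × 1.02 = 40.14 m³/s
A₂ = 28.38 × 3.21 = 91.10 m²
V₂ = Q/A₂ = 40.14/91.10 = 0.4406 m/s

0.441 m/s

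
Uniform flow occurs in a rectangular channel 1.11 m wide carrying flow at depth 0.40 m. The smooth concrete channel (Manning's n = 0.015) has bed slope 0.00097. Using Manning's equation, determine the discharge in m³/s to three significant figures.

A = b·y = 1.11 × 0.40 = 0.4440 m²
P = b + 2y = 1.11 + 2×0.40 = 1.910 m
R = A/P = 0.4440/1.910 = 0.2325 m
Q = (1/n)·A·R^(2/3)·S^(1/2) = (1/0.015) × 0.4440 × 0.2325^(2/3) × 0.00097^(1/2) = 0.3485 m³/s

0.349 m³/s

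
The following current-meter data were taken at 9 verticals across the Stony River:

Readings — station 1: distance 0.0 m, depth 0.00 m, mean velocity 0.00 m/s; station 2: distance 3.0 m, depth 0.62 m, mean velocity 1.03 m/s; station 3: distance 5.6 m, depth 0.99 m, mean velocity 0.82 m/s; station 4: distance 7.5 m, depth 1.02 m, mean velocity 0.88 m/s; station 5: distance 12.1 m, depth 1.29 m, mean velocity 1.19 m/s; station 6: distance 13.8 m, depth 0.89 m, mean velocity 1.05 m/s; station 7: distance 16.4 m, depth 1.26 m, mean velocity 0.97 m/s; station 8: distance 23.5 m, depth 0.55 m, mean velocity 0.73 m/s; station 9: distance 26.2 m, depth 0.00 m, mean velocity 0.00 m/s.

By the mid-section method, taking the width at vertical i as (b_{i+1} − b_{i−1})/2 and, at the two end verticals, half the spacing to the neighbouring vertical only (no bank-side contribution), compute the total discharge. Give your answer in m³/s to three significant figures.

w_2 = (5.6 − 0.0)/2 = 2.8 m; q_2 = 1.03 × 0.62 × 2.8 = 1.788 m³/s
w_3 = (7.5 − 3.0)/2 = 2.25 m; q_3 = 0.82 × 0.99 × 2.25 = 1.827 m³/s
w_4 = (12.1 − 5.6)/2 = 3.25 m; q_4 = 0.88 × 1.02 × 3.25 = 2.917 m³/s
w_5 = (13.8 − 7.5)/2 = 3.15 m; q_5 = 1.19 × 1.29 × 3.15 = 4.836 m³/s
w_6 = (16.4 − 12.1)/2 = 2.15 m; q_6 = 1.05 × 0.89 × 2.15 = 2.009 m³/s
w_7 = (23.5 − 13.8)/2 = 4.85 m; q_7 = 0.97 × 1.26 × 4.85 = 5.928 m³/s
w_8 = (26.2 − 16.4)/2 = 4.9 m; q_8 = 0.73 × 0.55 × 4.9 = 1.967 m³/s
Stations 1, 9 contribute zero (depth or velocity is 0).
Q = Σ qᵢ = 21.27 m³/s

21.3 m³/s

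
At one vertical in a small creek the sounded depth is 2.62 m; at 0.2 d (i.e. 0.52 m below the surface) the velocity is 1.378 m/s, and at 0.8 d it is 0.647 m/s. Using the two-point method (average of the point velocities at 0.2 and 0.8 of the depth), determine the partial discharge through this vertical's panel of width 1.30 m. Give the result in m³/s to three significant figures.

v̄ = (1.378 + 0.647) / 2 = 1.013 m/s
q = v̄ × d × w = 1.013 × 2.62 × 1.30 = 3.449 m³/s

3.45 m³/s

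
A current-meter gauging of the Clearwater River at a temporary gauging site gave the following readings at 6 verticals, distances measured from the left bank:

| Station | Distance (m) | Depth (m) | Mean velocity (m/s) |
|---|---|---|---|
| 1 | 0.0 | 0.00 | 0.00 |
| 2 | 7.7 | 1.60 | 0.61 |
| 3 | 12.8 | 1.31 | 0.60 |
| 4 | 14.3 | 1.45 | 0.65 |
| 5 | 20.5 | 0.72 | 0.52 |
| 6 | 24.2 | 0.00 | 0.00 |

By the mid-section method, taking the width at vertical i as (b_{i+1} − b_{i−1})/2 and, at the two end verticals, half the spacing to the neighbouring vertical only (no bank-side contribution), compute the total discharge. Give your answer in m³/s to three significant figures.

14.3 m³/s

w_2 = (12.8 − 0.0)/2 = 6.4 m; q_2 = 0.61 × 1.60 × 6.4 = 6.246 m³/s
w_3 = (14.3 − 7.7)/2 = 3.3 m; q_3 = 0.60 × 1.31 × 3.3 = 2.594 m³/s
w_4 = (20.5 − 12.8)/2 = 3.85 m; q_4 = 0.65 × 1.45 × 3.85 = 3.629 m³/s
w_5 = (24.2 − 14.3)/2 = 4.95 m; q_5 = 0.52 × 0.72 × 4.95 = 1.853 m³/s
Stations 1, 6 contribute zero (depth or velocity is 0).
Q = Σ qᵢ = 14.32 m³/s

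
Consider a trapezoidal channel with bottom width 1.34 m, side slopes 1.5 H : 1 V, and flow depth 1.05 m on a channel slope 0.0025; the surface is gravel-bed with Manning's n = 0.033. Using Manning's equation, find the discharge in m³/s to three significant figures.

3.29 m³/s

A = (b + z·y)·y = (1.34 + 1.5×1.05)×1.05 = 3.061 m²
P = b + 2y√(1+z²) = 1.34 + 2×1.05×√(1+1.5²) = 5.126 m
R = A/P = 3.061/5.126 = 0.5971 m
Q = (1/n)·A·R^(2/3)·S^(1/2) = (1/0.033) × 3.061 × 0.5971^(2/3) × 0.0025^(1/2) = 3.288 m³/s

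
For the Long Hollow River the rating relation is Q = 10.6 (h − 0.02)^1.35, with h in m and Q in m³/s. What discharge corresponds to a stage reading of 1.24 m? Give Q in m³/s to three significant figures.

13.9 m³/s

Q = 10.6 × (1.24 − 0.02)^1.35 = 10.6 × 1.22^1.35 = 13.86 m³/s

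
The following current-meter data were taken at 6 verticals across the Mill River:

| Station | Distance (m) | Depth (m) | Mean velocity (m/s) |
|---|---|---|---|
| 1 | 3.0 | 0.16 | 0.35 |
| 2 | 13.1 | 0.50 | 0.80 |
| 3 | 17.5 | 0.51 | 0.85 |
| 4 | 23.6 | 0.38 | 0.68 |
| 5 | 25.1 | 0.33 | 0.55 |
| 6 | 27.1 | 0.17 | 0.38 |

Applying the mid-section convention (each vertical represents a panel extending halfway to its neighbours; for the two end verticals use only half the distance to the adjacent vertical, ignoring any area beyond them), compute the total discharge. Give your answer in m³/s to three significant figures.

w_1 = (13.1 − 3.0)/2 = 5.05 m; q_1 = 0.35 × 0.16 × 5.05 = 0.2828 m³/s
w_2 = (17.5 − 3.0)/2 = 7.25 m; q_2 = 0.80 × 0.50 × 7.25 = 2.900 m³/s
w_3 = (23.6 − 13.1)/2 = 5.25 m; q_3 = 0.85 × 0.51 × 5.25 = 2.276 m³/s
w_4 = (25.1 − 17.5)/2 = 3.8 m; q_4 = 0.68 × 0.38 × 3.8 = 0.9819 m³/s
w_5 = (27.1 − 23.6)/2 = 1.75 m; q_5 = 0.55 × 0.33 × 1.75 = 0.3176 m³/s
w_6 = (27.1 − 25.1)/2 = 1 m; q_6 = 0.38 × 0.17 × 1 = 0.06460 m³/s
Q = Σ qᵢ = 6.823 m³/s

6.82 m³/s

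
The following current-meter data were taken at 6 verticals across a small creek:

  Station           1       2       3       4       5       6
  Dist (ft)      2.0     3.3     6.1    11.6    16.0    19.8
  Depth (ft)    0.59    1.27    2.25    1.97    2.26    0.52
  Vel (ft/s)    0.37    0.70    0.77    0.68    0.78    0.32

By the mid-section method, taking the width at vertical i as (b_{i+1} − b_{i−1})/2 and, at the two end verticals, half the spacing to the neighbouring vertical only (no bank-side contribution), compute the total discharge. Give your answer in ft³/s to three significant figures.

23.3 ft³/s

w_1 = (3.3 − 2.0)/2 = 0.65 ft; q_1 = 0.37 × 0.59 × 0.65 = 0.1419 ft³/s
w_2 = (6.1 − 2.0)/2 = 2.05 ft; q_2 = 0.70 × 1.27 × 2.05 = 1.822 ft³/s
w_3 = (11.6 − 3.3)/2 = 4.15 ft; q_3 = 0.77 × 2.25 × 4.15 = 7.190 ft³/s
w_4 = (16.0 − 6.1)/2 = 4.95 ft; q_4 = 0.68 × 1.97 × 4.95 = 6.631 ft³/s
w_5 = (19.8 − 11.6)/2 = 4.1 ft; q_5 = 0.78 × 2.26 × 4.1 = 7.227 ft³/s
w_6 = (19.8 − 16.0)/2 = 1.9 ft; q_6 = 0.32 × 0.52 × 1.9 = 0.3162 ft³/s
Q = Σ qᵢ = 23.33 ft³/s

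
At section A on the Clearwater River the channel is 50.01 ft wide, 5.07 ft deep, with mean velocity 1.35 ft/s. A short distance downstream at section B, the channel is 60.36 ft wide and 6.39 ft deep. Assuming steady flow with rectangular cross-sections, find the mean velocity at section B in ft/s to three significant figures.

Q = A₁V₁ = (50.01×5.07) × 1.35 = 342.3 ft³/s
A₂ = 60.36 × 6.39 = 385.7 ft²
V₂ = Q/A₂ = 342.3/385.7 = 0.8875 ft/s

0.887 ft/s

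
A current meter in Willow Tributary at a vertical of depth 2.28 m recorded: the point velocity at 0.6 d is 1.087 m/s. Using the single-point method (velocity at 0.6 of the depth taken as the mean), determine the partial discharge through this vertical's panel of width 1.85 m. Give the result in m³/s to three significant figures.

4.58 m³/s

v̄ = v₀.₆ = 1.087 m/s
q = v̄ × d × w = 1.087 × 2.28 × 1.85 = 4.585 m³/s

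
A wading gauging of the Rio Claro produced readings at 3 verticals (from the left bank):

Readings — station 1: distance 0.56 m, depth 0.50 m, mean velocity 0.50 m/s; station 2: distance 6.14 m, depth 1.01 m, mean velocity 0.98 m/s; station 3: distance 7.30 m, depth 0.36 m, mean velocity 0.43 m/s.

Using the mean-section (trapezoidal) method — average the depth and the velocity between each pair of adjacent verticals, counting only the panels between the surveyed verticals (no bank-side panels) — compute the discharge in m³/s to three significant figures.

3.68 m³/s

Panel 1-2: Δb = 5.58 m, d̄ = (0.50+1.01)/2 = 0.755, v̄ = (0.50+0.98)/2 = 0.74 → q = 5.58×0.755×0.74 = 3.118 m³/s
Panel 2-3: Δb = 1.16 m, d̄ = (1.01+0.36)/2 = 0.685, v̄ = (0.98+0.43)/2 = 0.705 → q = 1.16×0.685×0.705 = 0.5602 m³/s
Q = Σ q = 3.678 m³/s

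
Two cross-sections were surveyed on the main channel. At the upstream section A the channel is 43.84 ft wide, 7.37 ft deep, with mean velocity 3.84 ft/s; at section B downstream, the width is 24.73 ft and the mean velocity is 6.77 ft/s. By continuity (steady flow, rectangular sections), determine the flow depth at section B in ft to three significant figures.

Q = A₁V₁ = (43.84×7.37) × 3.84 = 1241 ft³/s
d₂ = Q/(b₂ V₂) = 1241/(24.73×6.77) = 7.411 ft

7.41 ft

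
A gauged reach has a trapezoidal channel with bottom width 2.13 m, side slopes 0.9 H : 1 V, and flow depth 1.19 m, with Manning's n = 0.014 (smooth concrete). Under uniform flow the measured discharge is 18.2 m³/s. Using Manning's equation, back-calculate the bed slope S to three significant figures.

0.00701

A = (b + z·y)·y = (2.13 + 0.9×1.19)×1.19 = 3.809 m²
P = b + 2y√(1+z²) = 2.13 + 2×1.19×√(1+0.9²) = 5.332 m
R = A/P = 3.809/5.332 = 0.7144 m
S = (Q·n / (1·A·R^(2/3)))² = (18.2×0.014 / (1×3.809×0.7992))² = 0.007006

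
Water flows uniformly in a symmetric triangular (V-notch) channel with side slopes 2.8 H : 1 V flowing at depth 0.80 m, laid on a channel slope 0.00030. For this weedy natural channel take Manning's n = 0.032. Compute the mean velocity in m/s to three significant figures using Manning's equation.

A = z·y² = 2.8×0.80² = 1.792 m²
P = 2y√(1+z²) = 2×0.80×√(1+2.8²) = 4.757 m
R = A/P = 1.792/4.757 = 0.3767 m
Q = (1/n)·A·R^(2/3)·S^(1/2) = (1/0.032) × 1.792 × 0.3767^(2/3) × 0.00030^(1/2) = 0.5059 m³/s
V = Q/A = 0.5059/1.792 = 0.2823 m/s

0.282 m/s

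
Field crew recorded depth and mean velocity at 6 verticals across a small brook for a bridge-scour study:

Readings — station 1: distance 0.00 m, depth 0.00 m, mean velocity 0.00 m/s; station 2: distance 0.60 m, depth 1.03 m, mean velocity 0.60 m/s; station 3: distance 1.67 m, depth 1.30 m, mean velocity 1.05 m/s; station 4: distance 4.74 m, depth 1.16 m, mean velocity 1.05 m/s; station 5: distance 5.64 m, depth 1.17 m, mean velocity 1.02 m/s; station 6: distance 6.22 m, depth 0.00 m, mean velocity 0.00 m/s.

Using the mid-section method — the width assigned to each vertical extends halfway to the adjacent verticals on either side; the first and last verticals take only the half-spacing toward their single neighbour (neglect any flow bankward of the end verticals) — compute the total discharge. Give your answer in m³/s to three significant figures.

w_2 = (1.67 − 0.00)/2 = 0.835 m; q_2 = 0.60 × 1.03 × 0.835 = 0.5160 m³/s
w_3 = (4.74 − 0.60)/2 = 2.07 m; q_3 = 1.05 × 1.30 × 2.07 = 2.826 m³/s
w_4 = (5.64 − 1.67)/2 = 1.985 m; q_4 = 1.05 × 1.16 × 1.985 = 2.418 m³/s
w_5 = (6.22 − 4.74)/2 = 0.74 m; q_5 = 1.02 × 1.17 × 0.74 = 0.8831 m³/s
Stations 1, 6 contribute zero (depth or velocity is 0).
Q = Σ qᵢ = 6.642 m³/s

6.64 m³/s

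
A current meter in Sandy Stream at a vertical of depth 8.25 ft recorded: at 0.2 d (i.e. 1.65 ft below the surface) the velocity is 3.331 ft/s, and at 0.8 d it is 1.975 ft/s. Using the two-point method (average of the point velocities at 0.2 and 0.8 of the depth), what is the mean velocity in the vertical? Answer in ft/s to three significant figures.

v̄ = (3.331 + 1.975) / 2 = 2.653 ft/s

2.65 ft/s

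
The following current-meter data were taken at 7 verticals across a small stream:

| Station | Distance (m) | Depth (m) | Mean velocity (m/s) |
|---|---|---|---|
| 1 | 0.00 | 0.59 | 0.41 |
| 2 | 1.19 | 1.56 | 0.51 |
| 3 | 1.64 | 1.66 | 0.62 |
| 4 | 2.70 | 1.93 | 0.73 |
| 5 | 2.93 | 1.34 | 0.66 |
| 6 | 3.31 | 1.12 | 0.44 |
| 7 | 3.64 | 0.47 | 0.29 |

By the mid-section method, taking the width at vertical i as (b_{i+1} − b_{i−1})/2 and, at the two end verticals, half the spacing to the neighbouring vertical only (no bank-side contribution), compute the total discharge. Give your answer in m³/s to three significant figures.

w_1 = (1.19 − 0.00)/2 = 0.595 m; q_1 = 0.41 × 0.59 × 0.595 = 0.1439 m³/s
w_2 = (1.64 − 0.00)/2 = 0.82 m; q_2 = 0.51 × 1.56 × 0.82 = 0.6524 m³/s
w_3 = (2.70 − 1.19)/2 = 0.755 m; q_3 = 0.62 × 1.66 × 0.755 = 0.7770 m³/s
w_4 = (2.93 − 1.64)/2 = 0.645 m; q_4 = 0.73 × 1.93 × 0.645 = 0.9087 m³/s
w_5 = (3.31 − 2.70)/2 = 0.305 m; q_5 = 0.66 × 1.34 × 0.305 = 0.2697 m³/s
w_6 = (3.64 − 2.93)/2 = 0.355 m; q_6 = 0.44 × 1.12 × 0.355 = 0.1749 m³/s
w_7 = (3.64 − 3.31)/2 = 0.165 m; q_7 = 0.29 × 0.47 × 0.165 = 0.02249 m³/s
Q = Σ qᵢ = 2.949 m³/s

2.95 m³/s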